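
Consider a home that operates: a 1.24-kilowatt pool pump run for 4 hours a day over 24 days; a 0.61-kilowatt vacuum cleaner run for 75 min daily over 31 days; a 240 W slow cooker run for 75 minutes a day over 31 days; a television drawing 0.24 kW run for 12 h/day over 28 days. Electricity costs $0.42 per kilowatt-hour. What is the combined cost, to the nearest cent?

pool pump: Runtime = 4 h/day × 24 days = 96 h
pool pump: 1.24 kW × 96 h = 119.04 kWh
vacuum cleaner: Runtime = 75 min × 31 = 2325 min = 38.75 h
vacuum cleaner: 0.61 kW × 38.75 h = 23.6375 kWh
slow cooker: Runtime = 75 min × 31 = 2325 min = 38.75 h
slow cooker: 0.24 kW × 38.75 h = 9.3 kWh
television: Runtime = 12 h/day × 28 days = 336 h
television: 0.24 kW × 336 h = 80.64 kWh
Total energy = 232.6175 kWh
Cost = 232.6175 × $0.42 = $97.70

$97.70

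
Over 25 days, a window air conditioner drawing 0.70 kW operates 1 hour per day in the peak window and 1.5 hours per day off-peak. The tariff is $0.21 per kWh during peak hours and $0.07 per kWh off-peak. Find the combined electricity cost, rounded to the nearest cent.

$5.51

Peak energy = 0.7 kW × 1 h × 25 = 17.5 kWh
Off-peak energy = 0.7 kW × 1.5 h × 25 = 26.25 kWh
Cost = 17.5 × $0.21 + 26.25 × $0.07 = $3.675 + $1.8375 = $5.51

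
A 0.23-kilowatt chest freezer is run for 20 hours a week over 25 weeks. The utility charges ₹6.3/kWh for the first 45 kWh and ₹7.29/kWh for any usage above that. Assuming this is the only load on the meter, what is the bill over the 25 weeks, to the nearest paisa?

₹793.80

Runtime = 20 h/week × 25 weeks = 500 h
Energy = 0.23 kW × 500 h = 115 kWh
Tier 1 (0–45 kWh): 45 × ₹6.3 = ₹283.5
Above 45 kWh: 70 × ₹7.29 = ₹510.3
Bill = ₹793.80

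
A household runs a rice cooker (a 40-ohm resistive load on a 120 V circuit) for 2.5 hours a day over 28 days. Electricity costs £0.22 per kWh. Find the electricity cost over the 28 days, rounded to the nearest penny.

Power = V²/R = 120²/40 = 360 W = 0.36 kW
Runtime = 2.5 h/day × 28 days = 70 h
Energy = 0.36 kW × 70 h = 25.2 kWh
Cost = 25.2 kWh × £0.22/kWh = £5.54

£5.54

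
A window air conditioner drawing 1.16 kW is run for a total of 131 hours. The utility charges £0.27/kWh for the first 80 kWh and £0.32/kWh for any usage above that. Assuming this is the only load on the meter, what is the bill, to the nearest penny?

£44.63

Energy = 1.16 kW × 131 h = 151.96 kWh
Tier 1 (0–80 kWh): 80 × £0.27 = £21.6
Above 80 kWh: 71.96 × £0.32 = £23.0272
Bill = £44.63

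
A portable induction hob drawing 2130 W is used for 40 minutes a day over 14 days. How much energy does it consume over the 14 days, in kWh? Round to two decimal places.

19.88 kWh

Runtime = 40 min × 14 = 560 min = 9.333333… h
Energy = 2.13 kW × 9.333333… h = 19.88 kWh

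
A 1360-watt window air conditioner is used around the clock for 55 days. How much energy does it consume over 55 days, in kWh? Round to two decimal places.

1795.20 kWh

Runtime = 24 h × 55 = 1320 h
Energy = 1.36 kW × 1320 h = 1795.2 kWh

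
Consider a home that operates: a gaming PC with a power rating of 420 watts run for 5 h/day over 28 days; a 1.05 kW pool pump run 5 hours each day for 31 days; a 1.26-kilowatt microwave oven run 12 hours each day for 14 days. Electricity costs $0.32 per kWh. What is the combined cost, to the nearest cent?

$138.63

gaming PC: Runtime = 5 h/day × 28 days = 140 h
gaming PC: 0.42 kW × 140 h = 58.8 kWh
pool pump: Runtime = 5 h/day × 31 days = 155 h
pool pump: 1.05 kW × 155 h = 162.75 kWh
microwave oven: Runtime = 12 h/day × 14 days = 168 h
microwave oven: 1.26 kW × 168 h = 211.68 kWh
Total energy = 433.23 kWh
Cost = 433.23 × $0.32 = $138.63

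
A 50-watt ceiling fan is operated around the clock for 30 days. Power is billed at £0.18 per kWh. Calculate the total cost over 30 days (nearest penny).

£6.48

Runtime = 24 h × 30 = 720 h
Energy = 0.05 kW × 720 h = 36 kWh
Cost = 36 kWh × £0.18/kWh = £6.48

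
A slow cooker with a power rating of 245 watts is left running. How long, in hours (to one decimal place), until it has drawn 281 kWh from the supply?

1146.9 h

Hours = 281 kWh ÷ 0.245 kW = 1146.9 h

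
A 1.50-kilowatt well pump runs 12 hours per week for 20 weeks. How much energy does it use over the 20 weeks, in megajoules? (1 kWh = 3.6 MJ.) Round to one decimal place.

1296.0 MJ

Runtime = 12 h/week × 20 weeks = 240 h
Energy = 1.5 kW × 240 h = 360 kWh
= 360 × 3.6 MJ = 1296.0 MJ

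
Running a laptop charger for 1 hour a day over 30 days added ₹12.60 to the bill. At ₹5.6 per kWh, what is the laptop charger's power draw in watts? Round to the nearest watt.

Energy = ₹12.60 ÷ ₹5.6/kWh = 2.25 kWh
Runtime = 1 h/day × 30 days = 30 h
Power = 2.25 kWh ÷ 30 h = 0.075 kW = 75 W

75 W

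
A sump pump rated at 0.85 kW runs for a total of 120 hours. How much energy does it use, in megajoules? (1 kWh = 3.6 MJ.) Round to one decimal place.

Energy = 0.85 kW × 120 h = 102 kWh
= 102 × 3.6 MJ = 367.2 MJ

367.2 MJ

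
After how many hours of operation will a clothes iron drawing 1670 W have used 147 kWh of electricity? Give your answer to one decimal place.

88.0 h

Hours = 147 kWh ÷ 1.67 kW = 88.0 h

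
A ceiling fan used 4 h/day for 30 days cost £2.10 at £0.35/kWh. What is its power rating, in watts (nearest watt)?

Energy = £2.10 ÷ £0.35/kWh = 6 kWh
Runtime = 4 h/day × 30 days = 120 h
Power = 6 kWh ÷ 120 h = 0.05 kW = 50 W

50 W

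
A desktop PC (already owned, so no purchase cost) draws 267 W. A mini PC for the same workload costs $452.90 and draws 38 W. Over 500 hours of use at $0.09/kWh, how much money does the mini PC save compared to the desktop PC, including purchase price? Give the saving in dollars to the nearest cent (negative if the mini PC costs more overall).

desktop PC: $0.00 + (267/1000) kW × 500 h × $0.09 = $0.00 + $12.015 = $12.015
mini PC: $452.90 + (38/1000) kW × 500 h × $0.09 = $452.90 + $1.71 = $454.61
Saving = $12.015 − $454.61 = −$442.595 → -$442.60

-$442.60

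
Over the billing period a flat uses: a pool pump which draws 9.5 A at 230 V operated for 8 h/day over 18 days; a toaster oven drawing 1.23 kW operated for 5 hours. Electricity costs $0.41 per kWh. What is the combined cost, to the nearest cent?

pool pump: Power = 9.5 A × 230 V = 2185 W = 2.185 kW
pool pump: Runtime = 8 h/day × 18 days = 144 h
pool pump: 2.185 kW × 144 h = 314.64 kWh
toaster oven: 1.23 kW × 5 h = 6.15 kWh
Total energy = 320.79 kWh
Cost = 320.79 × $0.41 = $131.52

$131.52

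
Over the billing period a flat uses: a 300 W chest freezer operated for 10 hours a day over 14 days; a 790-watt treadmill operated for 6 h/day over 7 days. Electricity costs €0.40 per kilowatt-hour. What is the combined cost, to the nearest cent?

€30.07

chest freezer: Runtime = 10 h/day × 14 days = 140 h
chest freezer: 0.3 kW × 140 h = 42 kWh
treadmill: Runtime = 6 h/day × 7 days = 42 h
treadmill: 0.79 kW × 42 h = 33.18 kWh
Total energy = 75.18 kWh
Cost = 75.18 × €0.40 = €30.07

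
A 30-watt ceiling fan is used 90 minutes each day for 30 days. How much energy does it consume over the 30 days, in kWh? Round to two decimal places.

1.35 kWh

Runtime = 90 min × 30 = 2700 min = 45 h
Energy = 0.03 kW × 45 h = 1.35 kWh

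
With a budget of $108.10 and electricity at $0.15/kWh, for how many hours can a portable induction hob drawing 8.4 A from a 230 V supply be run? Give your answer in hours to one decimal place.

Power = 8.4 A × 230 V = 1932 W = 1.932 kW
Energy available = $108.10 ÷ $0.15/kWh = 720.6667 kWh
Hours = 720.6667 kWh ÷ 1.932 kW = 373.0 h

373.0 h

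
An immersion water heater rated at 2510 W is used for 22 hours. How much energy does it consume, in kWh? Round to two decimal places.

Energy = 2.51 kW × 22 h = 55.22 kWh

55.22 kWh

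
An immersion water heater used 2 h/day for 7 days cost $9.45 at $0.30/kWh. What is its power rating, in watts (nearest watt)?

Energy = $9.45 ÷ $0.30/kWh = 31.5 kWh
Runtime = 2 h/day × 7 days = 14 h
Power = 31.5 kWh ÷ 14 h = 2.25 kW = 2250 W

2250 W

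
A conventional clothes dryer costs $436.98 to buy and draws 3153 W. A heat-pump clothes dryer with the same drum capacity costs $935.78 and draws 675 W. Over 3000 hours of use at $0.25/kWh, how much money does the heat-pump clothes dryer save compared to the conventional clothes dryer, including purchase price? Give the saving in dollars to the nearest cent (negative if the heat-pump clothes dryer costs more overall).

conventional clothes dryer: $436.98 + (3153/1000) kW × 3000 h × $0.25 = $436.98 + $2364.75 = $2801.73
heat-pump clothes dryer: $935.78 + (675/1000) kW × 3000 h × $0.25 = $935.78 + $506.25 = $1442.03
Saving = $2801.73 − $1442.03 = $1359.7

$1359.70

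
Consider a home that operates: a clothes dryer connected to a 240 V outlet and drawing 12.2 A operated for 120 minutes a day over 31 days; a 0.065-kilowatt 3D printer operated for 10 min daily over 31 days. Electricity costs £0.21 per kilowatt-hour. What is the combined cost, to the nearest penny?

clothes dryer: Power = 12.2 A × 240 V = 2928 W = 2.928 kW
clothes dryer: Runtime = 120 min × 31 = 3720 min = 62 h
clothes dryer: 2.928 kW × 62 h = 181.536 kWh
3D printer: Runtime = 10 min × 31 = 310 min = 5.166666… h
3D printer: 0.065 kW × 5.166666… h = 0.335833… kWh
Total energy = 181.871833… kWh
Cost = 181.871833… × £0.21 = £38.19

£38.19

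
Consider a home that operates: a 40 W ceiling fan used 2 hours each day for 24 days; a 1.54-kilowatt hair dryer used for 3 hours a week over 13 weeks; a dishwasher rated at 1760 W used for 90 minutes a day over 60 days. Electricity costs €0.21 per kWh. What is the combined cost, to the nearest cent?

ceiling fan: Runtime = 2 h/day × 24 days = 48 h
ceiling fan: 0.04 kW × 48 h = 1.92 kWh
hair dryer: Runtime = 3 h/week × 13 weeks = 39 h
hair dryer: 1.54 kW × 39 h = 60.06 kWh
dishwasher: Runtime = 90 min × 60 = 5400 min = 90 h
dishwasher: 1.76 kW × 90 h = 158.4 kWh
Total energy = 220.38 kWh
Cost = 220.38 × €0.21 = €46.28

€46.28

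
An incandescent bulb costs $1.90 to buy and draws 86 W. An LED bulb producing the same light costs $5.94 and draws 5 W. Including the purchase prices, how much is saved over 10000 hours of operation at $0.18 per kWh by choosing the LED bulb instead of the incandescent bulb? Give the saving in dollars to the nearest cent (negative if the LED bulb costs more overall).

$141.76

incandescent bulb: $1.90 + (86/1000) kW × 10000 h × $0.18 = $1.90 + $154.8 = $156.7
LED bulb: $5.94 + (5/1000) kW × 10000 h × $0.18 = $5.94 + $9 = $14.94
Saving = $156.7 − $14.94 = $141.76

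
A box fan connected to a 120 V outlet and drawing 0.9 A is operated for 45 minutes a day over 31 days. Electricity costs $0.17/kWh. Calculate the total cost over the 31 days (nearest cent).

Power = 0.9 A × 120 V = 108 W = 0.108 kW
Runtime = 45 min × 31 = 1395 min = 23.25 h
Energy = 0.108 kW × 23.25 h = 2.511 kWh
Cost = 2.511 kWh × $0.17/kWh = $0.43

$0.43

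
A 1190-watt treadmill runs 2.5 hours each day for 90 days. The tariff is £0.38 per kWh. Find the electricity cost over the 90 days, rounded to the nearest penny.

Runtime = 2.5 h/day × 90 days = 225 h
Energy = 1.19 kW × 225 h = 267.75 kWh
Cost = 267.75 kWh × £0.38/kWh = £101.75

£101.75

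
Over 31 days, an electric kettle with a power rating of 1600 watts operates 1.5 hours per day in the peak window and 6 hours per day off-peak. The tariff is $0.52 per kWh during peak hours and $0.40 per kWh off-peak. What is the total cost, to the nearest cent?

Peak energy = 1.6 kW × 1.5 h × 31 = 74.4 kWh
Off-peak energy = 1.6 kW × 6 h × 31 = 297.6 kWh
Cost = 74.4 × $0.52 + 297.6 × $0.40 = $38.688 + $119.04 = $157.73

$157.73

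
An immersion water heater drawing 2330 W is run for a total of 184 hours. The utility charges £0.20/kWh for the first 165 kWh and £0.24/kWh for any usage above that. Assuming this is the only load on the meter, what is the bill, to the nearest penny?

£96.29

Energy = 2.33 kW × 184 h = 428.72 kWh
Tier 1 (0–165 kWh): 165 × £0.20 = £33
Above 165 kWh: 263.72 × £0.24 = £63.2928
Bill = £96.29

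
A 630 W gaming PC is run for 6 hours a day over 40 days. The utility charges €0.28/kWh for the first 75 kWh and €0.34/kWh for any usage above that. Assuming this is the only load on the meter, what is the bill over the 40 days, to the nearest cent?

Runtime = 6 h/day × 40 days = 240 h
Energy = 0.63 kW × 240 h = 151.2 kWh
Tier 1 (0–75 kWh): 75 × €0.28 = €21
Above 75 kWh: 76.2 × €0.34 = €25.908
Bill = €46.91

€46.91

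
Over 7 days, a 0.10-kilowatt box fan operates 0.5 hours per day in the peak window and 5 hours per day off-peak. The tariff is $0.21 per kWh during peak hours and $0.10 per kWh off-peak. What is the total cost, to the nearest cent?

Peak energy = 0.1 kW × 0.5 h × 7 = 0.35 kWh
Off-peak energy = 0.1 kW × 5 h × 7 = 3.5 kWh
Cost = 0.35 × $0.21 + 3.5 × $0.10 = $0.0735 + $0.35 = $0.42

$0.42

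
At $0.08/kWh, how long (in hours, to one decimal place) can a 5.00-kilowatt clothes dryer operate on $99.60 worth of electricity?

249.0 h

Energy available = $99.60 ÷ $0.08/kWh = 1245 kWh
Hours = 1245 kWh ÷ 5 kW = 249.0 h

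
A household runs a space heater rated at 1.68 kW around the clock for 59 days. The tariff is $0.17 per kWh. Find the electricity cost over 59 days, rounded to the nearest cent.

Runtime = 24 h × 59 = 1416 h
Energy = 1.68 kW × 1416 h = 2378.88 kWh
Cost = 2378.88 kWh × $0.17/kWh = $404.41

$404.41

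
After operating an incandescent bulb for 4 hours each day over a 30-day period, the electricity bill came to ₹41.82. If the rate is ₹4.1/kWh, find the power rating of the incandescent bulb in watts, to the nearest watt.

85 W

Energy = ₹41.82 ÷ ₹4.1/kWh = 10.2 kWh
Runtime = 4 h/day × 30 days = 120 h
Power = 10.2 kWh ÷ 120 h = 0.085 kW = 85 W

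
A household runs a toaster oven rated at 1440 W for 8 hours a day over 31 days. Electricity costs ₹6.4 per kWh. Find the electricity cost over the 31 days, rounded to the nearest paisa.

Runtime = 8 h/day × 31 days = 248 h
Energy = 1.44 kW × 248 h = 357.12 kWh
Cost = 357.12 kWh × ₹6.4/kWh = ₹2285.57

₹2285.57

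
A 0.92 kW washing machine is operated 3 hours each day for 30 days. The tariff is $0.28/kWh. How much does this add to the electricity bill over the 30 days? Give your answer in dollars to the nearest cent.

Runtime = 3 h/day × 30 days = 90 h
Energy = 0.92 kW × 90 h = 82.8 kWh
Cost = 82.8 kWh × $0.28/kWh = $23.18

$23.18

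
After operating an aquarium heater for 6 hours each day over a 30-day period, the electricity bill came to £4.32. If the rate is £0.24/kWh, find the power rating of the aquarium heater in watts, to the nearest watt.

100 W

Energy = £4.32 ÷ £0.24/kWh = 18 kWh
Runtime = 6 h/day × 30 days = 180 h
Power = 18 kWh ÷ 180 h = 0.1 kW = 100 W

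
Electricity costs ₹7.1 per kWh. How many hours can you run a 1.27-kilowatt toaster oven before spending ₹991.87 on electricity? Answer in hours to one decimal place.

110.0 h

Energy available = ₹991.87 ÷ ₹7.1/kWh = 139.7 kWh
Hours = 139.7 kWh ÷ 1.27 kW = 110.0 h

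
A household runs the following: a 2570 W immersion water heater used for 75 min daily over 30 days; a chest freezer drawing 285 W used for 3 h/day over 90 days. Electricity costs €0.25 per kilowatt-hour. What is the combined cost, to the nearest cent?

immersion water heater: Runtime = 75 min × 30 = 2250 min = 37.5 h
immersion water heater: 2.57 kW × 37.5 h = 96.375 kWh
chest freezer: Runtime = 3 h/day × 90 days = 270 h
chest freezer: 0.285 kW × 270 h = 76.95 kWh
Total energy = 173.325 kWh
Cost = 173.325 × €0.25 = €43.33

€43.33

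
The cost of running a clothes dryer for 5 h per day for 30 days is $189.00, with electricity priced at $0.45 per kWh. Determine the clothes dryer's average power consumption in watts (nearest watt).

2800 W

Energy = $189.00 ÷ $0.45/kWh = 420 kWh
Runtime = 5 h/day × 30 days = 150 h
Power = 420 kWh ÷ 150 h = 2.8 kW = 2800 W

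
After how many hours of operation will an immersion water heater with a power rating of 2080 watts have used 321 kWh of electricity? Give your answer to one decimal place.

Hours = 321 kWh ÷ 2.08 kW = 154.3 h

154.3 h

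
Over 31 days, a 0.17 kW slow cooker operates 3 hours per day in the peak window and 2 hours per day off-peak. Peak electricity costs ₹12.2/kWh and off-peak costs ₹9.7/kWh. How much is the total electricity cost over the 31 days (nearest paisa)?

₹295.12

Peak energy = 0.17 kW × 3 h × 31 = 15.81 kWh
Off-peak energy = 0.17 kW × 2 h × 31 = 10.54 kWh
Cost = 15.81 × ₹12.2 + 10.54 × ₹9.7 = ₹192.882 + ₹102.238 = ₹295.12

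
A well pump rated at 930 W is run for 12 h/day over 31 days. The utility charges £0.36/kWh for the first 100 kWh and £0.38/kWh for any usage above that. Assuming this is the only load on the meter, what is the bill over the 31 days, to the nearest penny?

Runtime = 12 h/day × 31 days = 372 h
Energy = 0.93 kW × 372 h = 345.96 kWh
Tier 1 (0–100 kWh): 100 × £0.36 = £36
Above 100 kWh: 245.96 × £0.38 = £93.4648
Bill = £129.46

£129.46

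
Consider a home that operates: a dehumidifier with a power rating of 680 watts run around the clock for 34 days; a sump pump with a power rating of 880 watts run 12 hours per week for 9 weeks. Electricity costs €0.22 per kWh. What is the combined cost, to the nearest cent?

€142.98

dehumidifier: Runtime = 24 h × 34 = 816 h
dehumidifier: 0.68 kW × 816 h = 554.88 kWh
sump pump: Runtime = 12 h/week × 9 weeks = 108 h
sump pump: 0.88 kW × 108 h = 95.04 kWh
Total energy = 649.92 kWh
Cost = 649.92 × €0.22 = €142.98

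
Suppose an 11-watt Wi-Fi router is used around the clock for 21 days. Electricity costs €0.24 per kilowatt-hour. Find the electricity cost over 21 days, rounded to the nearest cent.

Runtime = 24 h × 21 = 504 h
Energy = 0.011 kW × 504 h = 5.544 kWh
Cost = 5.544 kWh × €0.24/kWh = €1.33

€1.33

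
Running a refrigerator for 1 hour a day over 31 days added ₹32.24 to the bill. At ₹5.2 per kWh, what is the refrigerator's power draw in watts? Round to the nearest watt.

200 W

Energy = ₹32.24 ÷ ₹5.2/kWh = 6.2 kWh
Runtime = 1 h/day × 31 days = 31 h
Power = 6.2 kWh ÷ 31 h = 0.2 kW = 200 W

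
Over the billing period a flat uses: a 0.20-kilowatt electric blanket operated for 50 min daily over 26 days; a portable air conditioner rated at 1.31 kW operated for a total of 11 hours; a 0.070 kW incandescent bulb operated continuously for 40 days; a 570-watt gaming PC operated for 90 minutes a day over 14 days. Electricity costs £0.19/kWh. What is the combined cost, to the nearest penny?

£18.60

electric blanket: Runtime = 50 min × 26 = 1300 min = 21.666666… h
electric blanket: 0.2 kW × 21.666666… h = 4.333333… kWh
portable air conditioner: 1.31 kW × 11 h = 14.41 kWh
incandescent bulb: Runtime = 24 h × 40 = 960 h
incandescent bulb: 0.07 kW × 960 h = 67.2 kWh
gaming PC: Runtime = 90 min × 14 = 1260 min = 21 h
gaming PC: 0.57 kW × 21 h = 11.97 kWh
Total energy = 97.913333… kWh
Cost = 97.913333… × £0.19 = £18.60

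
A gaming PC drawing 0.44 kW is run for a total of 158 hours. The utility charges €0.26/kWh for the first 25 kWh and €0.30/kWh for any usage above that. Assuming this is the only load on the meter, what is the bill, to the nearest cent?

Energy = 0.44 kW × 158 h = 69.52 kWh
Tier 1 (0–25 kWh): 25 × €0.26 = €6.5
Above 25 kWh: 44.52 × €0.30 = €13.356
Bill = €19.86

€19.86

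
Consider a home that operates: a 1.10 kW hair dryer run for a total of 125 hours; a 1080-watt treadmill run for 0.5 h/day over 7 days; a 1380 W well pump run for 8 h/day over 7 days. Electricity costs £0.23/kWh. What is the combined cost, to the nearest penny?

£50.27

hair dryer: 1.1 kW × 125 h = 137.5 kWh
treadmill: Runtime = 0.5 h/day × 7 days = 3.5 h
treadmill: 1.08 kW × 3.5 h = 3.78 kWh
well pump: Runtime = 8 h/day × 7 days = 56 h
well pump: 1.38 kW × 56 h = 77.28 kWh
Total energy = 218.56 kWh
Cost = 218.56 × £0.23 = £50.27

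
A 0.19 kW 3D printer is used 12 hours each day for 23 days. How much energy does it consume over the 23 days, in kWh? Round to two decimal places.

Runtime = 12 h/day × 23 days = 276 h
Energy = 0.19 kW × 276 h = 52.44 kWh

52.44 kWh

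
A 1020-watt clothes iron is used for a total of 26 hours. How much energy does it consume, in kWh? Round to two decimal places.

Energy = 1.02 kW × 26 h = 26.52 kWh

26.52 kWh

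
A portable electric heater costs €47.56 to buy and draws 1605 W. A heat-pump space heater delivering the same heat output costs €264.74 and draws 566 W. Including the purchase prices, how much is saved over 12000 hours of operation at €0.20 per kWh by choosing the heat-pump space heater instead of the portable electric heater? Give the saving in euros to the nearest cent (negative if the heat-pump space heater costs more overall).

portable electric heater: €47.56 + (1605/1000) kW × 12000 h × €0.20 = €47.56 + €3852 = €3899.56
heat-pump space heater: €264.74 + (566/1000) kW × 12000 h × €0.20 = €264.74 + €1358.4 = €1623.14
Saving = €3899.56 − €1623.14 = €2276.42

€2276.42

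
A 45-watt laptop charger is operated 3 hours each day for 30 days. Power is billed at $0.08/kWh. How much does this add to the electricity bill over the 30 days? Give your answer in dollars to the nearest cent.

$0.32

Runtime = 3 h/day × 30 days = 90 h
Energy = 0.045 kW × 90 h = 4.05 kWh
Cost = 4.05 kWh × $0.08/kWh = $0.32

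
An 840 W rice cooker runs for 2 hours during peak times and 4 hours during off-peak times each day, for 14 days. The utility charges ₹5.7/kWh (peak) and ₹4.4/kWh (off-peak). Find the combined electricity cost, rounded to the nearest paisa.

₹341.04

Peak energy = 0.84 kW × 2 h × 14 = 23.52 kWh
Off-peak energy = 0.84 kW × 4 h × 14 = 47.04 kWh
Cost = 23.52 × ₹5.7 + 47.04 × ₹4.4 = ₹134.064 + ₹206.976 = ₹341.04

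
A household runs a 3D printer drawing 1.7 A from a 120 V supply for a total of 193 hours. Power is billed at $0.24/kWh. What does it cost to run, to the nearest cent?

$9.45

Power = 1.7 A × 120 V = 204 W = 0.204 kW
Energy = 0.204 kW × 193 h = 39.372 kWh
Cost = 39.372 kWh × $0.24/kWh = $9.45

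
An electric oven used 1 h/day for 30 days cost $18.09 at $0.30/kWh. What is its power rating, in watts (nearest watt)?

2010 W

Energy = $18.09 ÷ $0.30/kWh = 60.3 kWh
Runtime = 1 h/day × 30 days = 30 h
Power = 60.3 kWh ÷ 30 h = 2.01 kW = 2010 W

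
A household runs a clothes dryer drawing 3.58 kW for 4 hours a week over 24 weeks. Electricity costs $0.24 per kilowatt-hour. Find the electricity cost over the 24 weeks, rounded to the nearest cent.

$82.48

Runtime = 4 h/week × 24 weeks = 96 h
Energy = 3.58 kW × 96 h = 343.68 kWh
Cost = 343.68 kWh × $0.24/kWh = $82.48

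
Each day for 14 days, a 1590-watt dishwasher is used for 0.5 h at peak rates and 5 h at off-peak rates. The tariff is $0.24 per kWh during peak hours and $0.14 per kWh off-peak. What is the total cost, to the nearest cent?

$18.25

Peak energy = 1.59 kW × 0.5 h × 14 = 11.13 kWh
Off-peak energy = 1.59 kW × 5 h × 14 = 111.3 kWh
Cost = 11.13 × $0.24 + 111.3 × $0.14 = $2.6712 + $15.582 = $18.25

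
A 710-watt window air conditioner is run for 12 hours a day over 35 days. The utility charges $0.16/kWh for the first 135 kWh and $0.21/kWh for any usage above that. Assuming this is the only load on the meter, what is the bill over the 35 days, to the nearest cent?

$55.87

Runtime = 12 h/day × 35 days = 420 h
Energy = 0.71 kW × 420 h = 298.2 kWh
Tier 1 (0–135 kWh): 135 × $0.16 = $21.6
Above 135 kWh: 163.2 × $0.21 = $34.272
Bill = $55.87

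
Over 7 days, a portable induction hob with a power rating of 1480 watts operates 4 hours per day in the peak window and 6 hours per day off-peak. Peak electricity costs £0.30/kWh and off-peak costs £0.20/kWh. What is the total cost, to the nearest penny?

£24.86

Peak energy = 1.48 kW × 4 h × 7 = 41.44 kWh
Off-peak energy = 1.48 kW × 6 h × 7 = 62.16 kWh
Cost = 41.44 × £0.30 + 62.16 × £0.20 = £12.432 + £12.432 = £24.86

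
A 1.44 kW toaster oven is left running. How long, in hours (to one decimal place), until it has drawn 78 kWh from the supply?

54.2 h

Hours = 78 kWh ÷ 1.44 kW = 54.2 h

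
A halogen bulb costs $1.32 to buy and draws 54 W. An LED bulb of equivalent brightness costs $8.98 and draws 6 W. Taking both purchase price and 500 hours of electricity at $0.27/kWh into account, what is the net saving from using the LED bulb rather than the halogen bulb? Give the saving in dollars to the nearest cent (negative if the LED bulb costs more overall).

halogen bulb: $1.32 + (54/1000) kW × 500 h × $0.27 = $1.32 + $7.29 = $8.61
LED bulb: $8.98 + (6/1000) kW × 500 h × $0.27 = $8.98 + $0.81 = $9.79
Saving = $8.61 − $9.79 = −$1.18

-$1.18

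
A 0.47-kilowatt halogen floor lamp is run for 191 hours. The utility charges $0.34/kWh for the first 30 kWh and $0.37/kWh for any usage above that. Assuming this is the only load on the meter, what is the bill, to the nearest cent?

$32.31

Energy = 0.47 kW × 191 h = 89.77 kWh
Tier 1 (0–30 kWh): 30 × $0.34 = $10.2
Above 30 kWh: 59.77 × $0.37 = $22.1149
Bill = $32.31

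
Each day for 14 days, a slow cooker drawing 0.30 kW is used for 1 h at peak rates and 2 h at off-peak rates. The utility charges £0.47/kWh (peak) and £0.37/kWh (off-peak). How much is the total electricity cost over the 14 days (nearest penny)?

Peak energy = 0.3 kW × 1 h × 14 = 4.2 kWh
Off-peak energy = 0.3 kW × 2 h × 14 = 8.4 kWh
Cost = 4.2 × £0.47 + 8.4 × £0.37 = £1.974 + £3.108 = £5.08

£5.08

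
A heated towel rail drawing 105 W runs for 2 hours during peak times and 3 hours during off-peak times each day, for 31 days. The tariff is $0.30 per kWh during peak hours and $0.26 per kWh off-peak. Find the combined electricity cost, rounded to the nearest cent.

Peak energy = 0.105 kW × 2 h × 31 = 6.51 kWh
Off-peak energy = 0.105 kW × 3 h × 31 = 9.765 kWh
Cost = 6.51 × $0.30 + 9.765 × $0.26 = $1.953 + $2.5389 = $4.49

$4.49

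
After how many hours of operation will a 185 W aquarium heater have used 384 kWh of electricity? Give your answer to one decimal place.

2075.7 h

Hours = 384 kWh ÷ 0.185 kW = 2075.7 h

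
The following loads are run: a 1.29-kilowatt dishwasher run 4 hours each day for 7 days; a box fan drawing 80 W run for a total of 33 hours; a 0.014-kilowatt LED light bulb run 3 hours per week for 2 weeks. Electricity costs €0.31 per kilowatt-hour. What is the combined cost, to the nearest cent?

dishwasher: Runtime = 4 h/day × 7 days = 28 h
dishwasher: 1.29 kW × 28 h = 36.12 kWh
box fan: 0.08 kW × 33 h = 2.64 kWh
LED light bulb: Runtime = 3 h/week × 2 weeks = 6 h
LED light bulb: 0.014 kW × 6 h = 0.084 kWh
Total energy = 38.844 kWh
Cost = 38.844 × €0.31 = €12.04

€12.04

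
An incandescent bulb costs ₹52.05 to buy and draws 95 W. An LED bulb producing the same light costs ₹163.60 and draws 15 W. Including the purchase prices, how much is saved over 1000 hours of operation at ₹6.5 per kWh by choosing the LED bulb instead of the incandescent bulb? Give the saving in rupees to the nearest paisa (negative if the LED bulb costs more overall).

₹408.45

incandescent bulb: ₹52.05 + (95/1000) kW × 1000 h × ₹6.5 = ₹52.05 + ₹617.5 = ₹669.55
LED bulb: ₹163.60 + (15/1000) kW × 1000 h × ₹6.5 = ₹163.60 + ₹97.5 = ₹261.1
Saving = ₹669.55 − ₹261.1 = ₹408.45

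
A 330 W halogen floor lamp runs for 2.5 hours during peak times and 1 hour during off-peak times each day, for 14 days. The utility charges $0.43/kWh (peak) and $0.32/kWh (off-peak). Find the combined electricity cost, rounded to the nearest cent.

$6.44

Peak energy = 0.33 kW × 2.5 h × 14 = 11.55 kWh
Off-peak energy = 0.33 kW × 1 h × 14 = 4.62 kWh
Cost = 11.55 × $0.43 + 4.62 × $0.32 = $4.9665 + $1.4784 = $6.44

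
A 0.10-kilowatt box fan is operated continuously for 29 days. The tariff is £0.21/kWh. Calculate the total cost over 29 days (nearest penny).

Runtime = 24 h × 29 = 696 h
Energy = 0.1 kW × 696 h = 69.6 kWh
Cost = 69.6 kWh × £0.21/kWh = £14.62

£14.62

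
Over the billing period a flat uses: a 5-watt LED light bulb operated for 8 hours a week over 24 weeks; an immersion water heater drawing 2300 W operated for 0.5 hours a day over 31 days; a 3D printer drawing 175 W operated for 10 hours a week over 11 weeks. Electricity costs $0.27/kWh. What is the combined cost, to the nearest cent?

LED light bulb: Runtime = 8 h/week × 24 weeks = 192 h
LED light bulb: 0.005 kW × 192 h = 0.96 kWh
immersion water heater: Runtime = 0.5 h/day × 31 days = 15.5 h
immersion water heater: 2.3 kW × 15.5 h = 35.65 kWh
3D printer: Runtime = 10 h/week × 11 weeks = 110 h
3D printer: 0.175 kW × 110 h = 19.25 kWh
Total energy = 55.86 kWh
Cost = 55.86 × $0.27 = $15.08

$15.08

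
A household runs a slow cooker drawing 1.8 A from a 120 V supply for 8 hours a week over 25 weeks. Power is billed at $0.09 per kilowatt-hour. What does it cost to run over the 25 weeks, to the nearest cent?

$3.89

Power = 1.8 A × 120 V = 216 W = 0.216 kW
Runtime = 8 h/week × 25 weeks = 200 h
Energy = 0.216 kW × 200 h = 43.2 kWh
Cost = 43.2 kWh × $0.09/kWh = $3.89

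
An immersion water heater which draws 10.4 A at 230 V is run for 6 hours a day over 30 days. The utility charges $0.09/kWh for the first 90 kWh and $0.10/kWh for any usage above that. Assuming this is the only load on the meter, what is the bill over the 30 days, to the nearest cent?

Power = 10.4 A × 230 V = 2392 W = 2.392 kW
Runtime = 6 h/day × 30 days = 180 h
Energy = 2.392 kW × 180 h = 430.56 kWh
Tier 1 (0–90 kWh): 90 × $0.09 = $8.1
Above 90 kWh: 340.56 × $0.10 = $34.056
Bill = $42.16

$42.16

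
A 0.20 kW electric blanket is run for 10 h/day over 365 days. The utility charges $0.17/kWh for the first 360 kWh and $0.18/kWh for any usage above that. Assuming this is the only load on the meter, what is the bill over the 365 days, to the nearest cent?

Runtime = 10 h/day × 365 days = 3650 h
Energy = 0.2 kW × 3650 h = 730 kWh
Tier 1 (0–360 kWh): 360 × $0.17 = $61.2
Above 360 kWh: 370 × $0.18 = $66.6
Bill = $127.80

$127.80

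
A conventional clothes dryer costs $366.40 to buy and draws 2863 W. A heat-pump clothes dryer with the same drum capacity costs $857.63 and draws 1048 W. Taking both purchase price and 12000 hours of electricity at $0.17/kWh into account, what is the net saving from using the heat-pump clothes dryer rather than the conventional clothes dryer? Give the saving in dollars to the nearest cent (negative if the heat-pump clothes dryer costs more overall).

conventional clothes dryer: $366.40 + (2863/1000) kW × 12000 h × $0.17 = $366.40 + $5840.52 = $6206.92
heat-pump clothes dryer: $857.63 + (1048/1000) kW × 12000 h × $0.17 = $857.63 + $2137.92 = $2995.55
Saving = $6206.92 − $2995.55 = $3211.37

$3211.37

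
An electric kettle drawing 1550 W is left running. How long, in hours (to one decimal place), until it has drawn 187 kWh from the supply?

120.6 h

Hours = 187 kWh ÷ 1.55 kW = 120.6 h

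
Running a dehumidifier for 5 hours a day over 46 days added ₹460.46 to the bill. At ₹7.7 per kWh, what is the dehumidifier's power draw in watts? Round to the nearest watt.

260 W

Energy = ₹460.46 ÷ ₹7.7/kWh = 59.8 kWh
Runtime = 5 h/day × 46 days = 230 h
Power = 59.8 kWh ÷ 230 h = 0.26 kW = 260 W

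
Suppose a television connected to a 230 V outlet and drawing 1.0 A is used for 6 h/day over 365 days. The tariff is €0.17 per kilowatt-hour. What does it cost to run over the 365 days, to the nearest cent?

Power = 1.0 A × 230 V = 230 W = 0.23 kW
Runtime = 6 h/day × 365 days = 2190 h
Energy = 0.23 kW × 2190 h = 503.7 kWh
Cost = 503.7 kWh × €0.17/kWh = €85.63

€85.63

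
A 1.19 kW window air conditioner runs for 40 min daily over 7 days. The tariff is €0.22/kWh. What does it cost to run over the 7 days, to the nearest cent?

Runtime = 40 min × 7 = 280 min = 4.666666… h
Energy = 1.19 kW × 4.666666… h = 5.553333… kWh
Cost = 5.553333… kWh × €0.22/kWh = €1.22

€1.22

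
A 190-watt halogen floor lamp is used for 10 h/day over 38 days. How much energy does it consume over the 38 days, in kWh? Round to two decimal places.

Runtime = 10 h/day × 38 days = 380 h
Energy = 0.19 kW × 380 h = 72.2 kWh

72.20 kWh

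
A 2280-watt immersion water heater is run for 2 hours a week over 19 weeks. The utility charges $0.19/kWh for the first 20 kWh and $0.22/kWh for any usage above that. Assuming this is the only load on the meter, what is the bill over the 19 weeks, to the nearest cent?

Runtime = 2 h/week × 19 weeks = 38 h
Energy = 2.28 kW × 38 h = 86.64 kWh
Tier 1 (0–20 kWh): 20 × $0.19 = $3.8
Above 20 kWh: 66.64 × $0.22 = $14.6608
Bill = $18.46

$18.46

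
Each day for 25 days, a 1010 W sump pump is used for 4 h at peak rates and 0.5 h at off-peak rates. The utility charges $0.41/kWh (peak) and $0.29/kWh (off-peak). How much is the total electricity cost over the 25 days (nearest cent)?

$45.07

Peak energy = 1.01 kW × 4 h × 25 = 101 kWh
Off-peak energy = 1.01 kW × 0.5 h × 25 = 12.625 kWh
Cost = 101 × $0.41 + 12.625 × $0.29 = $41.41 + $3.66125 = $45.07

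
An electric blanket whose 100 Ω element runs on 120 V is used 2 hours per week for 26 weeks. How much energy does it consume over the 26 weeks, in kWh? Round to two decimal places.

7.49 kWh

Power = V²/R = 120²/100 = 144 W = 0.144 kW
Runtime = 2 h/week × 26 weeks = 52 h
Energy = 0.144 kW × 52 h = 7.488 kWh ≈ 7.49 kWh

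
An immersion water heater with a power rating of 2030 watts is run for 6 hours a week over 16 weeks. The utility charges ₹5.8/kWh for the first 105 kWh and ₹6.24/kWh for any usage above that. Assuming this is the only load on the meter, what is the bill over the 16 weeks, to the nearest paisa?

Runtime = 6 h/week × 16 weeks = 96 h
Energy = 2.03 kW × 96 h = 194.88 kWh
Tier 1 (0–105 kWh): 105 × ₹5.8 = ₹609
Above 105 kWh: 89.88 × ₹6.24 = ₹560.8512
Bill = ₹1169.85

₹1169.85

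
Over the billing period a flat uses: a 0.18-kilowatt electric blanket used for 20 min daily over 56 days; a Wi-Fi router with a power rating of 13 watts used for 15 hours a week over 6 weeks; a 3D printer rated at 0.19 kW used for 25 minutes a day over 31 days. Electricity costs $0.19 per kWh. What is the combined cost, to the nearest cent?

electric blanket: Runtime = 20 min × 56 = 1120 min = 18.666666… h
electric blanket: 0.18 kW × 18.666666… h = 3.36 kWh
Wi-Fi router: Runtime = 15 h/week × 6 weeks = 90 h
Wi-Fi router: 0.013 kW × 90 h = 1.17 kWh
3D printer: Runtime = 25 min × 31 = 775 min = 12.916666… h
3D printer: 0.19 kW × 12.916666… h = 2.454166… kWh
Total energy = 6.984166… kWh
Cost = 6.984166… × $0.19 = $1.33

$1.33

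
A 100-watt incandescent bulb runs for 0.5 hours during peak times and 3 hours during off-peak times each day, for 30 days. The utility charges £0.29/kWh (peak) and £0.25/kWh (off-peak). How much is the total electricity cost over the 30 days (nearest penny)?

£2.69

Peak energy = 0.1 kW × 0.5 h × 30 = 1.5 kWh
Off-peak energy = 0.1 kW × 3 h × 30 = 9 kWh
Cost = 1.5 × £0.29 + 9 × £0.25 = £0.435 + £2.25 = £2.69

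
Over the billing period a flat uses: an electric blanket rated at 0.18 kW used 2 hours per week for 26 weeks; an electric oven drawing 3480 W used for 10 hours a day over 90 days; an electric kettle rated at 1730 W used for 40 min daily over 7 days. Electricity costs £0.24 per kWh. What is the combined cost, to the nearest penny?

£755.86

electric blanket: Runtime = 2 h/week × 26 weeks = 52 h
electric blanket: 0.18 kW × 52 h = 9.36 kWh
electric oven: Runtime = 10 h/day × 90 days = 900 h
electric oven: 3.48 kW × 900 h = 3132 kWh
electric kettle: Runtime = 40 min × 7 = 280 min = 4.666666… h
electric kettle: 1.73 kW × 4.666666… h = 8.073333… kWh
Total energy = 3149.433333… kWh
Cost = 3149.433333… × £0.24 = £755.86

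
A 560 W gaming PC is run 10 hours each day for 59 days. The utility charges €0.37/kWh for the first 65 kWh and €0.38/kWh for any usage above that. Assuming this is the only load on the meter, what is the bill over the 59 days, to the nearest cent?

€124.90

Runtime = 10 h/day × 59 days = 590 h
Energy = 0.56 kW × 590 h = 330.4 kWh
Tier 1 (0–65 kWh): 65 × €0.37 = €24.05
Above 65 kWh: 265.4 × €0.38 = €100.852
Bill = €124.90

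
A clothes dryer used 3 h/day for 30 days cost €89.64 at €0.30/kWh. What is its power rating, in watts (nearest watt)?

3320 W

Energy = €89.64 ÷ €0.30/kWh = 298.8 kWh
Runtime = 3 h/day × 30 days = 90 h
Power = 298.8 kWh ÷ 90 h = 3.32 kW = 3320 W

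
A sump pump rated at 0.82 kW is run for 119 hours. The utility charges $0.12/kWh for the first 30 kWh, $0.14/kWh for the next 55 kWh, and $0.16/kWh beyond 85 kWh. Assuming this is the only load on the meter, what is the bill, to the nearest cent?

Energy = 0.82 kW × 119 h = 97.58 kWh
Tier 1 (0–30 kWh): 30 × $0.12 = $3.6
Tier 2 (30–85 kWh): 55 × $0.14 = $7.7
Above 85 kWh: 12.58 × $0.16 = $2.0128
Bill = $13.31

$13.31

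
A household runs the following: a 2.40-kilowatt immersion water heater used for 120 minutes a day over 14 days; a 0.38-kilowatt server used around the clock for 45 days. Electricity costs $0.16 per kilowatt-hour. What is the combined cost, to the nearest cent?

immersion water heater: Runtime = 120 min × 14 = 1680 min = 28 h
immersion water heater: 2.4 kW × 28 h = 67.2 kWh
server: Runtime = 24 h × 45 = 1080 h
server: 0.38 kW × 1080 h = 410.4 kWh
Total energy = 477.6 kWh
Cost = 477.6 × $0.16 = $76.42

$76.42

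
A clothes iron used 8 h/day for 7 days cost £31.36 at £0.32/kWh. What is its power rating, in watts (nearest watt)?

Energy = £31.36 ÷ £0.32/kWh = 98 kWh
Runtime = 8 h/day × 7 days = 56 h
Power = 98 kWh ÷ 56 h = 1.75 kW = 1750 W

1750 W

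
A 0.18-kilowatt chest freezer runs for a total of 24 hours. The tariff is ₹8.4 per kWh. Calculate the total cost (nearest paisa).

Energy = 0.18 kW × 24 h = 4.32 kWh
Cost = 4.32 kWh × ₹8.4/kWh = ₹36.29

₹36.29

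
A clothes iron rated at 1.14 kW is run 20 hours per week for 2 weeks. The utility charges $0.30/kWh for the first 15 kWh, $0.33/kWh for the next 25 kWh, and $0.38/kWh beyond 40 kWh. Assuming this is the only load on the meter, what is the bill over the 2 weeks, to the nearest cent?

$14.88

Runtime = 20 h/week × 2 weeks = 40 h
Energy = 1.14 kW × 40 h = 45.6 kWh
Tier 1 (0–15 kWh): 15 × $0.30 = $4.5
Tier 2 (15–40 kWh): 25 × $0.33 = $8.25
Above 40 kWh: 5.6 × $0.38 = $2.128
Bill = $14.88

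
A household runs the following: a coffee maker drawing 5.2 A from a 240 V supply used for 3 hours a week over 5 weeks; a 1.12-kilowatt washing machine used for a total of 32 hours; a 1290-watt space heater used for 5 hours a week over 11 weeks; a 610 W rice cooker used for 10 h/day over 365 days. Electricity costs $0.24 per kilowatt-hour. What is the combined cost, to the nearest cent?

$564.48

coffee maker: Power = 5.2 A × 240 V = 1248 W = 1.248 kW
coffee maker: Runtime = 3 h/week × 5 weeks = 15 h
coffee maker: 1.248 kW × 15 h = 18.72 kWh
washing machine: 1.12 kW × 32 h = 35.84 kWh
space heater: Runtime = 5 h/week × 11 weeks = 55 h
space heater: 1.29 kW × 55 h = 70.95 kWh
rice cooker: Runtime = 10 h/day × 365 days = 3650 h
rice cooker: 0.61 kW × 3650 h = 2226.5 kWh
Total energy = 2352.01 kWh
Cost = 2352.01 × $0.24 = $564.48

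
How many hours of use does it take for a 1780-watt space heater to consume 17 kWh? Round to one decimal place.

Hours = 17 kWh ÷ 1.78 kW = 9.6 h

9.6 h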